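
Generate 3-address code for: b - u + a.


Break into single-operator statements:
t1 = b - u
t2 = t1 + a


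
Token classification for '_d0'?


Pattern: letter/underscore followed by alphanumerics, not a keyword
Type: IDENTIFIER


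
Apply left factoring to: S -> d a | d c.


Common prefix: 'd'
Factored: S -> d S', S' -> a | c


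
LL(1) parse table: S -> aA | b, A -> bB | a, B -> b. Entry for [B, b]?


For [B, b]: 'b' ∈ FIRST(b)
Entry: B -> b


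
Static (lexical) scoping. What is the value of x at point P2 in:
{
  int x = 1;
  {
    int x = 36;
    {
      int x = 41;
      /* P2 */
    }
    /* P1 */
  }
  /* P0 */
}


x declared in the same block as P2
x = 41


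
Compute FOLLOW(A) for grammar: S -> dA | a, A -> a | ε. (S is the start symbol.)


$ ∈ FOLLOW(S). For each A -> αBβ: add FIRST(β)\{ε} to FOLLOW(B); if β nullable, add FOLLOW(A).
FOLLOW(A) = {$}


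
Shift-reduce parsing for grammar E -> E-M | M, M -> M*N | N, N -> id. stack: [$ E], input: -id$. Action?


shift '-' to continue E -> E-M
Action: shift


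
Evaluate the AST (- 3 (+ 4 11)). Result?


Evaluate inner: (+ 4 11) = 15
Evaluate root: (- 3 15) = -12
Result: -12


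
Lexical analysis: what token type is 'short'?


Pattern: reserved word
Type: KEYWORD


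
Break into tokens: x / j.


Scan left to right, longest-match per lexeme
Tokens: ID(x), OP(/), ID(j)


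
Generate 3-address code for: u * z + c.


Break into single-operator statements:
t1 = u * z
t2 = t1 + c


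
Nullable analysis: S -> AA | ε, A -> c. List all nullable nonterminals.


A nonterminal is nullable iff some alternative derives ε (directly, or every symbol in it is nullable)
Nullable: {S}


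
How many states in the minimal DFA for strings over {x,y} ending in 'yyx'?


Track the longest suffix of input matching a prefix of 'yyx': 4 classes (prefixes of length 0..3)
Minimal DFA: 4 states


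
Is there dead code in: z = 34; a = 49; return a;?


z is assigned but never read
Dead: 'z = 34'


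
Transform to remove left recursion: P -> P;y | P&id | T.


Left-recursive alternatives: P;y, P&id; non-recursive: T
Introduce P': P -> TP', P' -> ;yP' | &idP' | ε


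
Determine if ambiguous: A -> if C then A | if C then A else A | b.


dangling else: 'if C then if C then b else b' parses two ways
Ambiguous


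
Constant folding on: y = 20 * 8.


20 * 8 = 160 at compile time
Optimized: y = 160


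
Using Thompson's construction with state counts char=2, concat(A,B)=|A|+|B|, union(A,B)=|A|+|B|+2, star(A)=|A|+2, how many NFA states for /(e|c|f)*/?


Syntax tree has 3 char leaf(s), 2 union(s), 1 star(s)
chars contribute 3×2 = 6; each union adds +2; each star adds +2
Total: 6 + 4 + 2 = 12 states


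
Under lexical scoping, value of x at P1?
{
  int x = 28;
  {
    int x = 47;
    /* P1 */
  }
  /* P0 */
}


x declared in the same block as P1
x = 47


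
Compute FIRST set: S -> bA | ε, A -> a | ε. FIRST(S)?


Per alternative of S: FIRST(bA) = {b}; FIRST(ε) = {ε}
FIRST(S) = {b, ε}


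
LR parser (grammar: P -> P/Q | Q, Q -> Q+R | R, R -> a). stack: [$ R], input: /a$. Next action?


'R' (not preceded by Q+) is the handle for Q -> R
Action: reduce (Q -> R)


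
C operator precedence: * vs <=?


'*' is multiplicative (level 10); '<=' is relational (level 7)
Higher level binds tighter
'*' has higher precedence than '<='


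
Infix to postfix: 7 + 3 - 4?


Left to right (same or higher precedence on left)
Postfix: 7 3 + 4 -


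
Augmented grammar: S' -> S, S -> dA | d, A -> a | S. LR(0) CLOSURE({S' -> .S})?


Start: S' -> .S
For each item with dot before a nonterminal B, add B -> .γ for every B-production
Closure: [S' -> .S, S -> .dA, S -> .d]


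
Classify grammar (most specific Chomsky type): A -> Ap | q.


Left-linear: every RHS is a terminal or one nonterminal followed by a terminal
Classification: Type 3 (Regular)


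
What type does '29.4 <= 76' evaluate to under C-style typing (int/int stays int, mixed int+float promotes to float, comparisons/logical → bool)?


Operand types: float <= int
Rule: comparison yields bool
Result type: bool


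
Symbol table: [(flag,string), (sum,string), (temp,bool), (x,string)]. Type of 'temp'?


Lookup 'temp' → type bool


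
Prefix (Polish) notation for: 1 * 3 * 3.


left-to-right (same/higher precedence on left): tree is (* (* 1 3) 3)
Prefix: * * 1 3 3


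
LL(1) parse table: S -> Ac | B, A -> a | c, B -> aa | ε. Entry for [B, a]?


For [B, a]: 'a' ∈ FIRST(aa)
Entry: B -> aa


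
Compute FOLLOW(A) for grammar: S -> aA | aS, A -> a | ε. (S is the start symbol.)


$ ∈ FOLLOW(S). For each A -> αBβ: add FIRST(β)\{ε} to FOLLOW(B); if β nullable, add FOLLOW(A).
FOLLOW(A) = {$}


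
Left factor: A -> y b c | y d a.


Common prefix: 'y'
Factored: A -> y A', A' -> b c | d a


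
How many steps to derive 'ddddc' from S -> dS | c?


Derivation: S => dS => ddS => dddS => ddddS => ddddc
Steps: 5


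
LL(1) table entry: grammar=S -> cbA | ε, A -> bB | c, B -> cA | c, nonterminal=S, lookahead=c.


For [S, c]: 'c' ∈ FIRST(cbA)
Entry: S -> cbA


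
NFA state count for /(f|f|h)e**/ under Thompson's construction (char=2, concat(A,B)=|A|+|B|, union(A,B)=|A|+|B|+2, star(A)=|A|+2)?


Syntax tree has 4 char leaf(s), 2 union(s), 2 star(s)
chars contribute 4×2 = 8; each union adds +2; each star adds +2
Total: 8 + 4 + 4 = 16 states


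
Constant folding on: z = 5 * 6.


5 * 6 = 30 at compile time
Optimized: z = 30


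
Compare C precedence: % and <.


'%' is multiplicative (level 10); '<' is relational (level 7)
Higher level binds tighter
'%' has higher precedence than '<'


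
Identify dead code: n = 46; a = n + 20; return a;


n is read by a's definition; a is returned
No dead code


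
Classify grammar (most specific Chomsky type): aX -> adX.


LHS has context (more than one symbol) and |LHS| ≤ |RHS|
Classification: Type 1 (Context-Sensitive)


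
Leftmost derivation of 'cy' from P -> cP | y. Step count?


Derivation: P => cP => cy
Steps: 2


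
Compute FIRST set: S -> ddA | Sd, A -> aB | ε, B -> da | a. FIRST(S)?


Per alternative of S: FIRST(ddA) = {d}; FIRST(Sd) = {d}
FIRST(S) = {d}


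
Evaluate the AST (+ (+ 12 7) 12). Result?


Evaluate inner: (+ 12 7) = 19
Evaluate root: (+ 19 12) = 31
Result: 31


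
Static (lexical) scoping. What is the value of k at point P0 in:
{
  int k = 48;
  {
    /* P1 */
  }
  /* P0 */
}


k declared in the same block as P0
k = 48


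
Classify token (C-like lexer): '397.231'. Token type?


Pattern: digits with a decimal point
Type: FLOAT_LITERAL


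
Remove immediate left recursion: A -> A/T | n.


Left-recursive alternatives: A/T; non-recursive: n
Introduce A': A -> nA', A' -> /TA' | ε


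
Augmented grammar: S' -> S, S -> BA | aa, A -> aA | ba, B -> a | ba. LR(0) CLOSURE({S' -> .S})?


Start: S' -> .S
For each item with dot before a nonterminal B, add B -> .γ for every B-production
Closure: [S' -> .S, S -> .BA, S -> .aa, B -> .a, B -> .ba]


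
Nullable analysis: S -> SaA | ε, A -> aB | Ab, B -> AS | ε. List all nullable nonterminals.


A nonterminal is nullable iff some alternative derives ε (directly, or every symbol in it is nullable)
Nullable: {B, S}


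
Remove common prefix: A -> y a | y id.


Common prefix: 'y'
Factored: A -> y A', A' -> a | id


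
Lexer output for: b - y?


Scan left to right, longest-match per lexeme
Tokens: ID(b), OP(-), ID(y)


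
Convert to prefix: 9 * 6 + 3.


left-to-right (same/higher precedence on left): tree is (+ (* 9 6) 3)
Prefix: + * 9 6 3


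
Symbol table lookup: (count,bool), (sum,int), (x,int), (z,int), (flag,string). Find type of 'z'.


Lookup 'z' → type int


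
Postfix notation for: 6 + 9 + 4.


Left to right (same or higher precedence on left)
Postfix: 6 9 + 4 +


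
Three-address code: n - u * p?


Break into single-operator statements:
t1 = u * p
t2 = n - t1


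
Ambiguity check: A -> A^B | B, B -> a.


precedence layered via separate nonterminal B: deterministic
Unambiguous


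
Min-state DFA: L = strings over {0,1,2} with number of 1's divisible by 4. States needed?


Track (count of 1) mod 4: states 0..3, accept at 0
Minimal DFA: 4 states


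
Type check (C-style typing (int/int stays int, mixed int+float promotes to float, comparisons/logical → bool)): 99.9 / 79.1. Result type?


Operand types: float / float
Rule: mixed int/float promotes to float; int/int stays int
Result type: float


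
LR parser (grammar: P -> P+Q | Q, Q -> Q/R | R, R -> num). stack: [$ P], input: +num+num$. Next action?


shift '+' to continue P -> P+Q
Action: shift


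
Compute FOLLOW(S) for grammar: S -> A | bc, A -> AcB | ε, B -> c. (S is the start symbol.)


$ ∈ FOLLOW(S). For each A -> αBβ: add FIRST(β)\{ε} to FOLLOW(B); if β nullable, add FOLLOW(A).
FOLLOW(S) = {$}


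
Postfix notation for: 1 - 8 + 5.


Left to right (same or higher precedence on left)
Postfix: 1 8 - 5 +


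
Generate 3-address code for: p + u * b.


Break into single-operator statements:
t1 = u * b
t2 = p + t1


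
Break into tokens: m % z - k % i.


Scan left to right, longest-match per lexeme
Tokens: ID(m), OP(%), ID(z), OP(-), ID(k), OP(%), ID(i)


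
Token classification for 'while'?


Pattern: reserved word
Type: KEYWORD


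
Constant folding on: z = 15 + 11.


15 + 11 = 26 at compile time
Optimized: z = 26


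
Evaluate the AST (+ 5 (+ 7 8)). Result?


Evaluate inner: (+ 7 8) = 15
Evaluate root: (+ 5 15) = 20
Result: 20


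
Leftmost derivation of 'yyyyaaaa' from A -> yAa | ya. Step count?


Derivation: A => yAa => yyAaa => yyyAaaa => yyyyaaaa
Steps: 4


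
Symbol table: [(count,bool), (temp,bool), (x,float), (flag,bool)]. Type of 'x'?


Lookup 'x' → type float


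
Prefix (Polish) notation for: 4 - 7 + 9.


left-to-right (same/higher precedence on left): tree is (+ (- 4 7) 9)
Prefix: + - 4 7 9


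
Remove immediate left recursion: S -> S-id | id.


Left-recursive alternatives: S-id; non-recursive: id
Introduce S': S -> idS', S' -> -idS' | ε


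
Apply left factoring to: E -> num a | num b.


Common prefix: 'num'
Factored: E -> num E', E' -> a | b


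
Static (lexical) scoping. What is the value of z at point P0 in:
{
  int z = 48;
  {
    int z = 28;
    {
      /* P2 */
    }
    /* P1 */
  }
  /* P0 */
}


z declared in the same block as P0
z = 48


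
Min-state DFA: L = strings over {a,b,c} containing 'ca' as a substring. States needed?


KMP-style automaton: 2 progress states + 1 absorbing accept = 3
Minimal DFA: 3 states


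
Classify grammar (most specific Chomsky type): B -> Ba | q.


Left-linear: every RHS is a terminal or one nonterminal followed by a terminal
Classification: Type 3 (Regular)


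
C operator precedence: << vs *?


'*' is multiplicative (level 10); '<<' is shift (level 8)
Higher level binds tighter
'*' has higher precedence than '<<'


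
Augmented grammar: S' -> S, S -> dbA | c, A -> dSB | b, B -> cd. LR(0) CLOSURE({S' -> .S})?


Start: S' -> .S
For each item with dot before a nonterminal B, add B -> .γ for every B-production
Closure: [S' -> .S, S -> .dbA, S -> .c]


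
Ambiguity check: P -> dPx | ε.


balanced d^n…x^n: each string has a unique parse
Unambiguous


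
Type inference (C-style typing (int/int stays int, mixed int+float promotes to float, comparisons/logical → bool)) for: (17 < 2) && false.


Operand types: bool && bool
Rule: logical operators take bool operands and yield bool
Result type: bool


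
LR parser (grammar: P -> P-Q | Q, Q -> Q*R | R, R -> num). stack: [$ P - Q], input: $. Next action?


handle 'P-Q' on top; lookahead ∈ FOLLOW(P) = {-, $}
Action: reduce (P -> P-Q)


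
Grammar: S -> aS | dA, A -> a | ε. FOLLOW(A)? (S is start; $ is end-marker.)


$ ∈ FOLLOW(S). For each A -> αBβ: add FIRST(β)\{ε} to FOLLOW(B); if β nullable, add FOLLOW(A).
FOLLOW(A) = {$}


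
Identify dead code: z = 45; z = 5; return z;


first assignment to z is overwritten before any read
Dead: 'z = 45'


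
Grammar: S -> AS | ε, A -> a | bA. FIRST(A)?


Per alternative of A: FIRST(a) = {a}; FIRST(bA) = {b}
FIRST(A) = {a, b}


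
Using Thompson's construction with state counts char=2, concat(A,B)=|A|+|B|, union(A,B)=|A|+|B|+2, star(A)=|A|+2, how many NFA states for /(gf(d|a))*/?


Syntax tree has 4 char leaf(s), 1 union(s), 1 star(s)
chars contribute 4×2 = 8; each union adds +2; each star adds +2
Total: 8 + 2 + 2 = 12 states


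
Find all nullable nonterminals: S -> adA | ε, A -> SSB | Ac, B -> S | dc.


A nonterminal is nullable iff some alternative derives ε (directly, or every symbol in it is nullable)
Nullable: {A, B, S}


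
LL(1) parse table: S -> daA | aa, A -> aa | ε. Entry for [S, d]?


For [S, d]: 'd' ∈ FIRST(daA)
Entry: S -> daA


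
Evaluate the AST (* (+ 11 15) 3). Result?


Evaluate inner: (+ 11 15) = 26
Evaluate root: (* 26 3) = 78
Result: 78


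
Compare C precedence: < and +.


'+' is additive (level 9); '<' is relational (level 7)
Higher level binds tighter
'+' has higher precedence than '<'


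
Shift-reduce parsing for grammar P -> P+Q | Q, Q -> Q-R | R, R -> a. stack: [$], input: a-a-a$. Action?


no handle on stack; shift 'a'
Action: shift


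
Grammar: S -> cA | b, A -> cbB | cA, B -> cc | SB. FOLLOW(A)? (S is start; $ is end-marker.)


$ ∈ FOLLOW(S). For each A -> αBβ: add FIRST(β)\{ε} to FOLLOW(B); if β nullable, add FOLLOW(A).
FOLLOW(A) = {$, b, c}


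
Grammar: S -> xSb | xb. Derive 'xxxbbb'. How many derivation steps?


Derivation: S => xSb => xxSbb => xxxbbb
Steps: 3


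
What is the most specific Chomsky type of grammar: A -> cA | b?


Right-linear: every RHS is a terminal or a terminal followed by one nonterminal
Classification: Type 3 (Regular)


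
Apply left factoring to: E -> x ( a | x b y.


Common prefix: 'x'
Factored: E -> x E', E' -> ( a | b y


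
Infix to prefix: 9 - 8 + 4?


left-to-right (same/higher precedence on left): tree is (+ (- 9 8) 4)
Prefix: + - 9 8 4


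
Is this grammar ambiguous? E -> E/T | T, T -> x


precedence layered via separate nonterminal T: deterministic
Unambiguous


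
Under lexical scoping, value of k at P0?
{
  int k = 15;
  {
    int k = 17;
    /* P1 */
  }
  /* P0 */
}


k declared in the same block as P0
k = 15


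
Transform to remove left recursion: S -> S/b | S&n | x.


Left-recursive alternatives: S/b, S&n; non-recursive: x
Introduce S': S -> xS', S' -> /bS' | &nS' | ε


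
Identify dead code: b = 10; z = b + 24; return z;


b is read by z's definition; z is returned
No dead code


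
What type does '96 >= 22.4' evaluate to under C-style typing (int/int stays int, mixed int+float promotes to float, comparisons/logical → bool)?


Operand types: int >= float
Rule: comparison yields bool
Result type: bool


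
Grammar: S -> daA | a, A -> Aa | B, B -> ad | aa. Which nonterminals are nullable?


A nonterminal is nullable iff some alternative derives ε (directly, or every symbol in it is nullable)
Nullable: {}


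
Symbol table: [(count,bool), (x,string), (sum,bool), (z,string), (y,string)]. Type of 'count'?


Lookup 'count' → type bool


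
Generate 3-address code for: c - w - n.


Break into single-operator statements:
t1 = c - w
t2 = t1 - n


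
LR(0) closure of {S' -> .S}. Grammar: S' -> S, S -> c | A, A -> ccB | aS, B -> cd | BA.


Start: S' -> .S
For each item with dot before a nonterminal B, add B -> .γ for every B-production
Closure: [S' -> .S, S -> .c, S -> .A, A -> .ccB, A -> .aS]


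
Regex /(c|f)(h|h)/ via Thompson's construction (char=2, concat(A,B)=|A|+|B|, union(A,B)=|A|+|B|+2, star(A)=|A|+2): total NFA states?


Syntax tree has 4 char leaf(s), 2 union(s), 0 star(s)
chars contribute 4×2 = 8; each union adds +2; each star adds +2
Total: 8 + 4 + 0 = 12 states


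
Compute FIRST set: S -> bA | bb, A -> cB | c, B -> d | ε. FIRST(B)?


Per alternative of B: FIRST(d) = {d}; FIRST(ε) = {ε}
FIRST(B) = {d, ε}


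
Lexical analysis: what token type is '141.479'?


Pattern: digits with a decimal point
Type: FLOAT_LITERAL


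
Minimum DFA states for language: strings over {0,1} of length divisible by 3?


Track length mod 3: states 0..2, accept at 0
Minimal DFA: 3 states


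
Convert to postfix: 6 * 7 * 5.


Left to right (same or higher precedence on left)
Postfix: 6 7 * 5 *


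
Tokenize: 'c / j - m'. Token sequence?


Scan left to right, longest-match per lexeme
Tokens: ID(c), OP(/), ID(j), OP(-), ID(m)


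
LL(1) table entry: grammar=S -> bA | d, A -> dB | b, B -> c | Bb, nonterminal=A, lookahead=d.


For [A, d]: 'd' ∈ FIRST(dB)
Entry: A -> dB


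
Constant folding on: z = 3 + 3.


3 + 3 = 6 at compile time
Optimized: z = 6


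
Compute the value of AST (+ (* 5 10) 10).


Evaluate inner: (* 5 10) = 50
Evaluate root: (+ 50 10) = 60
Result: 60


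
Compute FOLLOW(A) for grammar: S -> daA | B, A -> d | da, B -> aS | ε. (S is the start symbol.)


$ ∈ FOLLOW(S). For each A -> αBβ: add FIRST(β)\{ε} to FOLLOW(B); if β nullable, add FOLLOW(A).
FOLLOW(A) = {$}


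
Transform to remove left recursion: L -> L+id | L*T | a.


Left-recursive alternatives: L+id, L*T; non-recursive: a
Introduce L': L -> aL', L' -> +idL' | *TL' | ε


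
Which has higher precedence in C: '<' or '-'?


'-' is additive (level 9); '<' is relational (level 7)
Higher level binds tighter
'-' has higher precedence than '<'


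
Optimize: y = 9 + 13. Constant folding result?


9 + 13 = 22 at compile time
Optimized: y = 22


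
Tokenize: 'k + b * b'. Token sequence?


Scan left to right, longest-match per lexeme
Tokens: ID(k), OP(+), ID(b), OP(*), ID(b)


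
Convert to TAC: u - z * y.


Break into single-operator statements:
t1 = z * y
t2 = u - t1


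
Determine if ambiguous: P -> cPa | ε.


balanced c^n…a^n: each string has a unique parse
Unambiguous


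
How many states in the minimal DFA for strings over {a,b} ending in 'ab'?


Track the longest suffix of input matching a prefix of 'ab': 3 classes (prefixes of length 0..2)
Minimal DFA: 3 states


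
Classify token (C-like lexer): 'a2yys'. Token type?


Pattern: letter/underscore followed by alphanumerics, not a keyword
Type: IDENTIFIER


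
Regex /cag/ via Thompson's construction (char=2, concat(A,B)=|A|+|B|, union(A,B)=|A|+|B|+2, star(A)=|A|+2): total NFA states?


Syntax tree has 3 char leaf(s), 0 union(s), 0 star(s)
chars contribute 3×2 = 6; each union adds +2; each star adds +2
Total: 6 + 0 + 0 = 6 states


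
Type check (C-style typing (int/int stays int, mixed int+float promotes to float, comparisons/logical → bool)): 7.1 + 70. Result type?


Operand types: float + int
Rule: mixed int/float promotes to float; int/int stays int
Result type: float


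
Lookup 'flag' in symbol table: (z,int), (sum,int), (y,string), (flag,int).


Lookup 'flag' → type int


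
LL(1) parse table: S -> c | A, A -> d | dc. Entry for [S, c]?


For [S, c]: 'c' ∈ FIRST(c)
Entry: S -> c


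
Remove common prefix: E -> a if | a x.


Common prefix: 'a'
Factored: E -> a E', E' -> if | x


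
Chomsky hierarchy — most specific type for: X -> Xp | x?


Left-linear: every RHS is a terminal or one nonterminal followed by a terminal
Classification: Type 3 (Regular)


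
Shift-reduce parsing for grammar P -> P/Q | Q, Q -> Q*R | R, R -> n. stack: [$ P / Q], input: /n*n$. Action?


handle 'P/Q' on top; lookahead ∈ FOLLOW(P) = {/, $}
Action: reduce (P -> P/Q)


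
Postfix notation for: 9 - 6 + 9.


Left to right (same or higher precedence on left)
Postfix: 9 6 - 9 +


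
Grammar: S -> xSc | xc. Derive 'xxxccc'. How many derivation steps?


Derivation: S => xSc => xxScc => xxxccc
Steps: 3


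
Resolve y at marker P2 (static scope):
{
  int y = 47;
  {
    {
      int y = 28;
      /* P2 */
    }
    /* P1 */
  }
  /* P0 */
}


y declared in the same block as P2
y = 28


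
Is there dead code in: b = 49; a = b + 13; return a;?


b is read by a's definition; a is returned
No dead code


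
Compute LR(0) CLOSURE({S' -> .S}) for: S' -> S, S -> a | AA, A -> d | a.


Start: S' -> .S
For each item with dot before a nonterminal B, add B -> .γ for every B-production
Closure: [S' -> .S, S -> .a, S -> .AA, A -> .d, A -> .a]


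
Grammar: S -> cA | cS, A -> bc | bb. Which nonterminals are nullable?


A nonterminal is nullable iff some alternative derives ε (directly, or every symbol in it is nullable)
Nullable: {}


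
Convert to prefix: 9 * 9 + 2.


left-to-right (same/higher precedence on left): tree is (+ (* 9 9) 2)
Prefix: + * 9 9 2


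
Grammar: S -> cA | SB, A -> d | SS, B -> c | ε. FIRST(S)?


Per alternative of S: FIRST(cA) = {c}; FIRST(SB) = {c}
FIRST(S) = {c}


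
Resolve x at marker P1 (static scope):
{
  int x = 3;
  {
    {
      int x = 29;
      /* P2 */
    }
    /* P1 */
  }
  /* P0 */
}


P1's block does not declare x; resolves to the enclosing declaration at depth 0
x = 3


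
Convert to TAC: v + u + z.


Break into single-operator statements:
t1 = v + u
t2 = t1 + z


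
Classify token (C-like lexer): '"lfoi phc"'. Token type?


Pattern: double-quoted sequence
Type: STRING_LITERAL


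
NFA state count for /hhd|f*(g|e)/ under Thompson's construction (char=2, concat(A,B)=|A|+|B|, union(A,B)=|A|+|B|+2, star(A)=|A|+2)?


Syntax tree has 6 char leaf(s), 2 union(s), 1 star(s)
chars contribute 6×2 = 12; each union adds +2; each star adds +2
Total: 12 + 4 + 2 = 18 states


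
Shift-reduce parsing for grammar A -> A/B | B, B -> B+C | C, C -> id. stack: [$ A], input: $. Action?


start symbol A on stack, input exhausted
Action: accept


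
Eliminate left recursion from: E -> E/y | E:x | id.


Left-recursive alternatives: E/y, E:x; non-recursive: id
Introduce E': E -> idE', E' -> /yE' | :xE' | ε


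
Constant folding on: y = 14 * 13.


14 * 13 = 182 at compile time
Optimized: y = 182


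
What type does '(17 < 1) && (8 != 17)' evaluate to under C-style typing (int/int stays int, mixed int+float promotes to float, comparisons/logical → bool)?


Operand types: bool && bool
Rule: logical operators take bool operands and yield bool
Result type: bool


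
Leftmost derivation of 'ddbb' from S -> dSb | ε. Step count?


Derivation: S => dSb => ddSbb => ddbb
Steps: 3


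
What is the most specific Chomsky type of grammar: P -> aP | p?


Right-linear: every RHS is a terminal or a terminal followed by one nonterminal
Classification: Type 3 (Regular)


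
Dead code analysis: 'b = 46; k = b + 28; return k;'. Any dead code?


b is read by k's definition; k is returned
No dead code


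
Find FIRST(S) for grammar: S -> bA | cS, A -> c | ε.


Per alternative of S: FIRST(bA) = {b}; FIRST(cS) = {c}
FIRST(S) = {b, c}


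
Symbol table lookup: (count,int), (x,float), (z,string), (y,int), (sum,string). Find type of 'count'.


Lookup 'count' → type int


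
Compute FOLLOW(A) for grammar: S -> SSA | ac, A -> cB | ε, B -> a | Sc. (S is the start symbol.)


$ ∈ FOLLOW(S). For each A -> αBβ: add FIRST(β)\{ε} to FOLLOW(B); if β nullable, add FOLLOW(A).
FOLLOW(A) = {$, a, c}


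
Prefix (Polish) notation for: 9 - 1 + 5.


left-to-right (same/higher precedence on left): tree is (+ (- 9 1) 5)
Prefix: + - 9 1 5


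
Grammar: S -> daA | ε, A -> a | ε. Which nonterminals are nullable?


A nonterminal is nullable iff some alternative derives ε (directly, or every symbol in it is nullable)
Nullable: {A, S}


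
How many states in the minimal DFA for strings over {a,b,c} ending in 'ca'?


Track the longest suffix of input matching a prefix of 'ca': 3 classes (prefixes of length 0..2)
Minimal DFA: 3 states


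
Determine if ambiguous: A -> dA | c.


right-linear, alternatives start with distinct terminals 'd' vs 'c': unique leftmost derivation
Unambiguous


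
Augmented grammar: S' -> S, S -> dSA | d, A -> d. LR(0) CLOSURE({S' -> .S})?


Start: S' -> .S
For each item with dot before a nonterminal B, add B -> .γ for every B-production
Closure: [S' -> .S, S -> .dSA, S -> .d]


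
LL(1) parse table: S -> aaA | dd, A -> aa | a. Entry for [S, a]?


For [S, a]: 'a' ∈ FIRST(aaA)
Entry: S -> aaA


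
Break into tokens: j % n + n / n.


Scan left to right, longest-match per lexeme
Tokens: ID(j), OP(%), ID(n), OP(+), ID(n), OP(/), ID(n)


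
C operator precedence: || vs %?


'%' is multiplicative (level 10); '||' is logical OR (level 1)
Higher level binds tighter
'%' has higher precedence than '||'


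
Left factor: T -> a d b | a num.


Common prefix: 'a'
Factored: T -> a T', T' -> d b | num


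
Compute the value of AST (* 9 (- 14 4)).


Evaluate inner: (- 14 4) = 10
Evaluate root: (* 9 10) = 90
Result: 90


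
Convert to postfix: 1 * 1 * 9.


Left to right (same or higher precedence on left)
Postfix: 1 1 * 9 *


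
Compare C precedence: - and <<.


'-' is additive (level 9); '<<' is shift (level 8)
Higher level binds tighter
'-' has higher precedence than '<<'


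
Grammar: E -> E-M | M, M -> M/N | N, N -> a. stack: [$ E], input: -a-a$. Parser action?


shift '-' to continue E -> E-M
Action: shift


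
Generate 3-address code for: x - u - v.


Break into single-operator statements:
t1 = x - u
t2 = t1 - v


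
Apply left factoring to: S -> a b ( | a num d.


Common prefix: 'a'
Factored: S -> a S', S' -> b ( | num d


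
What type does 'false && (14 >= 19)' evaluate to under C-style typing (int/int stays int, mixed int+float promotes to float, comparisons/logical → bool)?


Operand types: bool && bool
Rule: logical operators take bool operands and yield bool
Result type: bool


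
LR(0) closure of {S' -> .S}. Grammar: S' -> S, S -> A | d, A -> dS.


Start: S' -> .S
For each item with dot before a nonterminal B, add B -> .γ for every B-production
Closure: [S' -> .S, S -> .A, S -> .d, A -> .dS]


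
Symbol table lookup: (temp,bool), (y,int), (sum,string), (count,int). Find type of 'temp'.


Lookup 'temp' → type bool


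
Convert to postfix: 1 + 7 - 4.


Left to right (same or higher precedence on left)
Postfix: 1 7 + 4 -


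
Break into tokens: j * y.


Scan left to right, longest-match per lexeme
Tokens: ID(j), OP(*), ID(y)


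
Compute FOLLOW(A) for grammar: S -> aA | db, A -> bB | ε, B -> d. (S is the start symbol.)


$ ∈ FOLLOW(S). For each A -> αBβ: add FIRST(β)\{ε} to FOLLOW(B); if β nullable, add FOLLOW(A).
FOLLOW(A) = {$}


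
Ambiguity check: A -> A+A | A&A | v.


'v+v&v' has two parse trees (no precedence encoded between + and &)
Ambiguous


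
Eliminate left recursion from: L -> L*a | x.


Left-recursive alternatives: L*a; non-recursive: x
Introduce L': L -> xL', L' -> *aL' | ε


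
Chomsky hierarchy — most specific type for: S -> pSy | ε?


Single nonterminal LHS, but p^n y^n is not regular
Classification: Type 2 (Context-Free)


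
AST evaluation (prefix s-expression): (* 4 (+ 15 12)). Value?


Evaluate inner: (+ 15 12) = 27
Evaluate root: (* 4 27) = 108
Result: 108


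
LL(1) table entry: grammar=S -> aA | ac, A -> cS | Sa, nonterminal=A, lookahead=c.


For [A, c]: 'c' ∈ FIRST(cS)
Entry: A -> cS


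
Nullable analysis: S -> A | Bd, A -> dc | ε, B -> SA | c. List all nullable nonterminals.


A nonterminal is nullable iff some alternative derives ε (directly, or every symbol in it is nullable)
Nullable: {A, B, S}


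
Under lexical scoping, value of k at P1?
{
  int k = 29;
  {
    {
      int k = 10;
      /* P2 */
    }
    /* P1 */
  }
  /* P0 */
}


P1's block does not declare k; resolves to the enclosing declaration at depth 0
k = 29


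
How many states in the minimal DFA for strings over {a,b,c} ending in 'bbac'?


Track the longest suffix of input matching a prefix of 'bbac': 5 classes (prefixes of length 0..4)
Minimal DFA: 5 states


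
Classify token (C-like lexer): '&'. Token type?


Pattern: operator symbol
Type: OPERATOR


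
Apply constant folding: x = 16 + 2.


16 + 2 = 18 at compile time
Optimized: x = 18


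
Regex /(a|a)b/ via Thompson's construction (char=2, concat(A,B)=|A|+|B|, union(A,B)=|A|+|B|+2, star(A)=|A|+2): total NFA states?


Syntax tree has 3 char leaf(s), 1 union(s), 0 star(s)
chars contribute 3×2 = 6; each union adds +2; each star adds +2
Total: 6 + 2 + 0 = 8 states


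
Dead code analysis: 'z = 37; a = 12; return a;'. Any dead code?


z is assigned but never read
Dead: 'z = 37'


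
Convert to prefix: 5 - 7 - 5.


left-to-right (same/higher precedence on left): tree is (- (- 5 7) 5)
Prefix: - - 5 7 5


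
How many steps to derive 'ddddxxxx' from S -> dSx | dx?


Derivation: S => dSx => ddSxx => dddSxxx => ddddxxxx
Steps: 4


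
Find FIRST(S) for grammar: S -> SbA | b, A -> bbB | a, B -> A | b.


Per alternative of S: FIRST(SbA) = {b}; FIRST(b) = {b}
FIRST(S) = {b}


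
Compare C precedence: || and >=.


'>=' is relational (level 7); '||' is logical OR (level 1)
Higher level binds tighter
'>=' has higher precedence than '||'


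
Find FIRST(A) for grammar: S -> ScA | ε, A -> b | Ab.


Per alternative of A: FIRST(b) = {b}; FIRST(Ab) = {b}
FIRST(A) = {b}


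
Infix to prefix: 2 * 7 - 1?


left-to-right (same/higher precedence on left): tree is (- (* 2 7) 1)
Prefix: - * 2 7 1


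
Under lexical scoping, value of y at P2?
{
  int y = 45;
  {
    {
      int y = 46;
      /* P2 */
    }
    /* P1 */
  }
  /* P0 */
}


y declared in the same block as P2
y = 46


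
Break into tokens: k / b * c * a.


Scan left to right, longest-match per lexeme
Tokens: ID(k), OP(/), ID(b), OP(*), ID(c), OP(*), ID(a)


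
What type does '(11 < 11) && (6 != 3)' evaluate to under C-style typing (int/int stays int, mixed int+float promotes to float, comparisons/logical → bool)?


Operand types: bool && bool
Rule: logical operators take bool operands and yield bool
Result type: bool


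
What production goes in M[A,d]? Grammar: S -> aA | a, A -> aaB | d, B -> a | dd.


For [A, d]: 'd' ∈ FIRST(d)
Entry: A -> d


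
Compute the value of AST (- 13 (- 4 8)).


Evaluate inner: (- 4 8) = -4
Evaluate root: (- 13 -4) = 17
Result: 17


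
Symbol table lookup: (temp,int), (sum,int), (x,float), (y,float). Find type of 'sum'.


Lookup 'sum' → type int


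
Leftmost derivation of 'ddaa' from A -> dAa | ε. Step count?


Derivation: A => dAa => ddAaa => ddaa
Steps: 3


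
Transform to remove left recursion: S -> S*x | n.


Left-recursive alternatives: S*x; non-recursive: n
Introduce S': S -> nS', S' -> *xS' | ε


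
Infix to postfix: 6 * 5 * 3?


Left to right (same or higher precedence on left)
Postfix: 6 5 * 3 *


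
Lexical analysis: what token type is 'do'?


Pattern: reserved word
Type: KEYWORD


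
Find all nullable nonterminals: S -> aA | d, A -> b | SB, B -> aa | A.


A nonterminal is nullable iff some alternative derives ε (directly, or every symbol in it is nullable)
Nullable: {}


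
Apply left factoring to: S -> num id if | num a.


Common prefix: 'num'
Factored: S -> num S', S' -> id if | a


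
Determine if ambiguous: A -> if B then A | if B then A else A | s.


dangling else: 'if B then if B then s else s' parses two ways
Ambiguous


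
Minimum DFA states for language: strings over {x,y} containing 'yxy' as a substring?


KMP-style automaton: 3 progress states + 1 absorbing accept = 4
Minimal DFA: 4 states


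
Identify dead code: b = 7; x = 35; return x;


b is assigned but never read
Dead: 'b = 7'


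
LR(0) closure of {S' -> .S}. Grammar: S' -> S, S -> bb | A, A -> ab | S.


Start: S' -> .S
For each item with dot before a nonterminal B, add B -> .γ for every B-production
Closure: [S' -> .S, S -> .bb, S -> .A, A -> .ab, A -> .S]


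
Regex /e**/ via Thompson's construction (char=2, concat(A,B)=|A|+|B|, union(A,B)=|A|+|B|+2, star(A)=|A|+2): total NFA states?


Syntax tree has 1 char leaf(s), 0 union(s), 2 star(s)
chars contribute 1×2 = 2; each union adds +2; each star adds +2
Total: 2 + 0 + 4 = 6 states


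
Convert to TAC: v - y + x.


Break into single-operator statements:
t1 = v - y
t2 = t1 + x


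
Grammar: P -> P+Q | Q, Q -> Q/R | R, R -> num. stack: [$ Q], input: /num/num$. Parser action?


shift '/' to continue Q -> Q/R
Action: shift


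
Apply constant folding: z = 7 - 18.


7 - 18 = -11 at compile time
Optimized: z = -11


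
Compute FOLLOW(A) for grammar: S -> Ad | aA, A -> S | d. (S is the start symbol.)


$ ∈ FOLLOW(S). For each A -> αBβ: add FIRST(β)\{ε} to FOLLOW(B); if β nullable, add FOLLOW(A).
FOLLOW(A) = {$, d}


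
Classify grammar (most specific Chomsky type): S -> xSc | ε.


Single nonterminal LHS, but x^n c^n is not regular
Classification: Type 2 (Context-Free)


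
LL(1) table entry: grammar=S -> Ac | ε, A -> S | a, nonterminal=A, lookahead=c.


For [A, c]: 'c' ∈ FIRST(S)
Entry: A -> S


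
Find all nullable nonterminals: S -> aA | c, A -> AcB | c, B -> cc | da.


A nonterminal is nullable iff some alternative derives ε (directly, or every symbol in it is nullable)
Nullable: {}


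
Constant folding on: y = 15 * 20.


15 * 20 = 300 at compile time
Optimized: y = 300


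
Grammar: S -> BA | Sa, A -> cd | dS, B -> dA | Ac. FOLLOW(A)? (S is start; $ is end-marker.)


$ ∈ FOLLOW(S). For each A -> αBβ: add FIRST(β)\{ε} to FOLLOW(B); if β nullable, add FOLLOW(A).
FOLLOW(A) = {$, a, c, d}


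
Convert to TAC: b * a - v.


Break into single-operator statements:
t1 = b * a
t2 = t1 - v


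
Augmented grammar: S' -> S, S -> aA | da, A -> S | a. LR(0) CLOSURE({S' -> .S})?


Start: S' -> .S
For each item with dot before a nonterminal B, add B -> .γ for every B-production
Closure: [S' -> .S, S -> .aA, S -> .da]


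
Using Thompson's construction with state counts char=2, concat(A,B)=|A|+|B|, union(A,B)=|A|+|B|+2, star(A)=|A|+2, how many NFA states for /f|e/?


Syntax tree has 2 char leaf(s), 1 union(s), 0 star(s)
chars contribute 2×2 = 4; each union adds +2; each star adds +2
Total: 4 + 2 + 0 = 6 states


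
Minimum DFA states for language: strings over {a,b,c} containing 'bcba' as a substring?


KMP-style automaton: 4 progress states + 1 absorbing accept = 5
Minimal DFA: 5 states


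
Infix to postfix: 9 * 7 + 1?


Left to right (same or higher precedence on left)
Postfix: 9 7 * 1 +


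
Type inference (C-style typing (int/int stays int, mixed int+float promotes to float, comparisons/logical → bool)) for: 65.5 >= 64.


Operand types: float >= int
Rule: comparison yields bool
Result type: bool


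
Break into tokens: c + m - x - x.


Scan left to right, longest-match per lexeme
Tokens: ID(c), OP(+), ID(m), OP(-), ID(x), OP(-), ID(x)


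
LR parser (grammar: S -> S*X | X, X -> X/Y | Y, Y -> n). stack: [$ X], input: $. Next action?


lookahead ∉ {/} so X won't extend; reduce S -> X
Action: reduce (S -> X)


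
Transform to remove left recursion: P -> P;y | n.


Left-recursive alternatives: P;y; non-recursive: n
Introduce P': P -> nP', P' -> ;yP' | ε


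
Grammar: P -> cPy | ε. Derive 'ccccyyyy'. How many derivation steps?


Derivation: P => cPy => ccPyy => cccPyyy => ccccPyyyy => ccccyyyy
Steps: 5


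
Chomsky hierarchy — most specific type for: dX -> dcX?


LHS has context (more than one symbol) and |LHS| ≤ |RHS|
Classification: Type 1 (Context-Sensitive)


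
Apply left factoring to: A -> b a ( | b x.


Common prefix: 'b'
Factored: A -> b A', A' -> a ( | x


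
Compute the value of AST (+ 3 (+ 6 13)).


Evaluate inner: (+ 6 13) = 19
Evaluate root: (+ 3 19) = 22
Result: 22


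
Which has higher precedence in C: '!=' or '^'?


'!=' is equality (level 6); '^' is bitwise XOR (level 4)
Higher level binds tighter
'!=' has higher precedence than '^'


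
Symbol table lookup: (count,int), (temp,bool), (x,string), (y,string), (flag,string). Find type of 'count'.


Lookup 'count' → type int


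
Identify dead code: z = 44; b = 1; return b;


z is assigned but never read
Dead: 'z = 44'


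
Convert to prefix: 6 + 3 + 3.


left-to-right (same/higher precedence on left): tree is (+ (+ 6 3) 3)
Prefix: + + 6 3 3


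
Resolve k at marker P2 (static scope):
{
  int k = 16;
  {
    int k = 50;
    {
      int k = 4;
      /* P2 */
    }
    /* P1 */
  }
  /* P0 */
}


k declared in the same block as P2
k = 4


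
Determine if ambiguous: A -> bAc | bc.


balanced b^n…c^n: each string has a unique parse
Unambiguous


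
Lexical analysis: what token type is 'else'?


Pattern: reserved word
Type: KEYWORD


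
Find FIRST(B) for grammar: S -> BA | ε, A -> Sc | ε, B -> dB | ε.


Per alternative of B: FIRST(dB) = {d}; FIRST(ε) = {ε}
FIRST(B) = {d, ε}


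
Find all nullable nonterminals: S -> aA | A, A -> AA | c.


A nonterminal is nullable iff some alternative derives ε (directly, or every symbol in it is nullable)
Nullable: {}


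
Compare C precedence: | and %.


'%' is multiplicative (level 10); '|' is bitwise OR (level 3)
Higher level binds tighter
'%' has higher precedence than '|'


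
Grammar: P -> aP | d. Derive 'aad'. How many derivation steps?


Derivation: P => aP => aaP => aad
Steps: 3


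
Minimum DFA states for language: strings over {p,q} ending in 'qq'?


Track the longest suffix of input matching a prefix of 'qq': 3 classes (prefixes of length 0..2)
Minimal DFA: 3 states


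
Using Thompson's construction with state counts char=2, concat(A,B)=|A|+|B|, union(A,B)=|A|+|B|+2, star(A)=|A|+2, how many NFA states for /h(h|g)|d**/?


Syntax tree has 4 char leaf(s), 2 union(s), 2 star(s)
chars contribute 4×2 = 8; each union adds +2; each star adds +2
Total: 8 + 4 + 4 = 16 states


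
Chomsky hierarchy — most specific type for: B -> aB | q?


Right-linear: every RHS is a terminal or a terminal followed by one nonterminal
Classification: Type 3 (Regular)


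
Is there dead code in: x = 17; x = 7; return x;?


first assignment to x is overwritten before any read
Dead: 'x = 17'


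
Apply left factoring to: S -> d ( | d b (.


Common prefix: 'd'
Factored: S -> d S', S' -> ( | b (


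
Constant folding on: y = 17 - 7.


17 - 7 = 10 at compile time
Optimized: y = 10


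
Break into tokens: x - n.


Scan left to right, longest-match per lexeme
Tokens: ID(x), OP(-), ID(n)


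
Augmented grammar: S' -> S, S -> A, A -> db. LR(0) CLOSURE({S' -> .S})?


Start: S' -> .S
For each item with dot before a nonterminal B, add B -> .γ for every B-production
Closure: [S' -> .S, S -> .A, A -> .db]


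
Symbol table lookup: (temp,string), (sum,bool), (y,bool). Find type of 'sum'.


Lookup 'sum' → type bool


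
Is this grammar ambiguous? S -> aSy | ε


balanced a^n…y^n: each string has a unique parse
Unambiguous
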